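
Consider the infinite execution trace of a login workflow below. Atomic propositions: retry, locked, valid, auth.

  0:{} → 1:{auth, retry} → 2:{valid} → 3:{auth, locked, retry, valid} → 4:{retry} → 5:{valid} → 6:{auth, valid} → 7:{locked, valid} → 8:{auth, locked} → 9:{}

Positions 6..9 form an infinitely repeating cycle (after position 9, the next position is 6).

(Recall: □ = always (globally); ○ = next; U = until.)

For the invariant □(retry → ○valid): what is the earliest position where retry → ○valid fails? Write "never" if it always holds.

3

Check retry → ○valid at each position in order: 0 ✓, 1 ✓, 2 ✓.
At position 3 the labels are {auth, locked, retry, valid} and the next position 4 has {retry}, so retry → ○valid is false there. This is the first violation.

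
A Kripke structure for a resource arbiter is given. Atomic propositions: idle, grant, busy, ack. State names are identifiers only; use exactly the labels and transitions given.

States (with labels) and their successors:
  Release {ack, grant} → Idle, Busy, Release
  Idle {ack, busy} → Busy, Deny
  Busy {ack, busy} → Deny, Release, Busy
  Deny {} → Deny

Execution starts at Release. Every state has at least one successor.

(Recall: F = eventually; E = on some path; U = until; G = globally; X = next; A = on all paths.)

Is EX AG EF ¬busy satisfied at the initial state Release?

Satisfied

States satisfying AG EF ¬busy: {Release, Idle, Busy, Deny}.
States satisfying EX AG EF ¬busy: {Release, Idle, Busy, Deny}.
Release ∈ Sat(EX AG EF ¬busy).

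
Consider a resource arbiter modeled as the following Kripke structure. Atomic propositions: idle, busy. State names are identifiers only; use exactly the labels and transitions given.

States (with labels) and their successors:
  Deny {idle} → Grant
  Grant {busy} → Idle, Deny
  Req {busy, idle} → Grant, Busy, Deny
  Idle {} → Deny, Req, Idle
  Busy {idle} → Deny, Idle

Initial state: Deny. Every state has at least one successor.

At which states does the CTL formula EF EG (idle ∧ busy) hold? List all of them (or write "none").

none

States satisfying EG (idle ∧ busy): ∅.
States satisfying EF EG (idle ∧ busy): ∅.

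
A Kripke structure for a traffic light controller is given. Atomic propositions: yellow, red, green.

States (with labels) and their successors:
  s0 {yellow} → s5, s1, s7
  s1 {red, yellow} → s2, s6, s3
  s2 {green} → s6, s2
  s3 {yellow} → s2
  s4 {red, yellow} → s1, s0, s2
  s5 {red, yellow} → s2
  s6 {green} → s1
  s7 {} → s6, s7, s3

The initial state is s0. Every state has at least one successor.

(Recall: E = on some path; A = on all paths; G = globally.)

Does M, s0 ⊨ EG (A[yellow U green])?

States satisfying A[yellow U green]: {s1, s2, s3, s5, s6}.
States satisfying EG (A[yellow U green]): {s1, s2, s3, s5, s6}.
No suitable path/successor from s0 witnesses the formula.
s0 ∉ Sat(EG (A[yellow U green])).

No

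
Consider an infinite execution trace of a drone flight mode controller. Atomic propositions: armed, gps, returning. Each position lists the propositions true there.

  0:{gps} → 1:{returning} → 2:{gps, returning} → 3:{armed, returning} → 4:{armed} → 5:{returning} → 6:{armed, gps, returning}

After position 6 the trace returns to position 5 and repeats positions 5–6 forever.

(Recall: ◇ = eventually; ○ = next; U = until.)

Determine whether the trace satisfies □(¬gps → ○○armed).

No

¬gps → ○○armed must hold at every position from 0 onward. It fails at position 3, so □(¬gps → ○○armed) is false.
Positions where ¬gps holds: 1, 3, 4, 5.
Check ○○armed at each: 1→ok, 3→fails, 4→ok, 5→fails.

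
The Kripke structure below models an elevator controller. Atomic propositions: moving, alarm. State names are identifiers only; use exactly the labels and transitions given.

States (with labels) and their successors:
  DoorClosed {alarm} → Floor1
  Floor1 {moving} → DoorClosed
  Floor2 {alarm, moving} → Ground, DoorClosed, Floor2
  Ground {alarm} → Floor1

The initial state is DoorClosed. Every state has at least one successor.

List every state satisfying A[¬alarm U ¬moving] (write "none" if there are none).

{DoorClosed, Floor1, Ground}

States satisfying ¬alarm: {Floor1}.
States satisfying ¬moving: {DoorClosed, Ground}.
States satisfying A[¬alarm U ¬moving]: {DoorClosed, Floor1, Ground}.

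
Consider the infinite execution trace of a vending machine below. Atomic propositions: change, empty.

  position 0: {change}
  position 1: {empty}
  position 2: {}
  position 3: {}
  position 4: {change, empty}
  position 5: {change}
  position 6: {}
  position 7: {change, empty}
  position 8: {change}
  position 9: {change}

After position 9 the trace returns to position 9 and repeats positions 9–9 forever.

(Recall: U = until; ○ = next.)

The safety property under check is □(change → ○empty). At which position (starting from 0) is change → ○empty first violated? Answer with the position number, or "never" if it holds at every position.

4

Check change → ○empty at each position in order: 0 ✓, 1 ✓, 2 ✓, 3 ✓.
At position 4 the labels are {change, empty} and the next position 5 has {change}, so change → ○empty is false there. This is the first violation.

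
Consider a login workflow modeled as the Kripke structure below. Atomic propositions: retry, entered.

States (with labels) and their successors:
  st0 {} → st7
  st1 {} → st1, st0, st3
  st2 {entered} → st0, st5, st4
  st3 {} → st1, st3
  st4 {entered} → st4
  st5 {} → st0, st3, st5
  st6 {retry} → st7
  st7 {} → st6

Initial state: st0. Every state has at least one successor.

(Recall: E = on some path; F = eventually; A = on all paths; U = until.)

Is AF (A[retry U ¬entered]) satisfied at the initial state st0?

States satisfying A[retry U ¬entered]: {st0, st1, st3, st5, st6, st7}.
States satisfying AF (A[retry U ¬entered]): {st0, st1, st3, st5, st6, st7}.
st0 ∈ Sat(AF (A[retry U ¬entered])).

Holds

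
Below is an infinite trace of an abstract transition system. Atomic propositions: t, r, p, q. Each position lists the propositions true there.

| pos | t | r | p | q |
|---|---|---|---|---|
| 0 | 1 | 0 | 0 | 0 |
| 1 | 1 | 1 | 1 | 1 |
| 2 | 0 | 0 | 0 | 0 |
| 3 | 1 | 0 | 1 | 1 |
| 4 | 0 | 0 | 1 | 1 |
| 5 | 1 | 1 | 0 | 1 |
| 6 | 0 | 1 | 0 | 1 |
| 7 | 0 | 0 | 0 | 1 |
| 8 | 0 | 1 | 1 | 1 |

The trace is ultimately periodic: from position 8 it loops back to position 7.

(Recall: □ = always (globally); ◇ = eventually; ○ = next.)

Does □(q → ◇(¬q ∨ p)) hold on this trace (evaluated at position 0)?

Holds

q → ◇(¬q ∨ p) holds at every position 0..8, and those are all positions ever visited, so □(q → ◇(¬q ∨ p)) holds.
Positions where q holds: 1, 3, 4, 5, 6, 7, 8.
Check ◇(¬q ∨ p) at each: 1→ok, 3→ok, 4→ok, 5→ok, 6→ok, 7→ok, 8→ok.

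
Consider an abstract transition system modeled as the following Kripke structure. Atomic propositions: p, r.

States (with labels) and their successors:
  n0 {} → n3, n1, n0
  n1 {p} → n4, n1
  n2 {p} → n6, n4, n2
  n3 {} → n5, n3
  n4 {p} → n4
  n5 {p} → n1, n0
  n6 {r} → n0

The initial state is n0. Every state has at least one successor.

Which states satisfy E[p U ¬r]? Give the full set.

States satisfying p: {n1, n2, n4, n5}.
States satisfying ¬r: {n0, n1, n2, n3, n4, n5}.
States satisfying E[p U ¬r]: {n0, n1, n2, n3, n4, n5}.

{n0, n1, n2, n3, n4, n5}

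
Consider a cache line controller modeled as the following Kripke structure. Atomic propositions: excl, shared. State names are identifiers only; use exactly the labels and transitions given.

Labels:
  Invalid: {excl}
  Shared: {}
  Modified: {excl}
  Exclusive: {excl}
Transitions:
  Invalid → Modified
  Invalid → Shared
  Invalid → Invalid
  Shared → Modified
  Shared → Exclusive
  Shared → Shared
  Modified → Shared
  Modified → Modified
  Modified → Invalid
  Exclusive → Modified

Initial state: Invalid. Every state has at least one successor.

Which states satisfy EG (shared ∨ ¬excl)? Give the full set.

{Shared}

States satisfying shared ∨ ¬excl: {Shared}.
States satisfying EG (shared ∨ ¬excl): {Shared}.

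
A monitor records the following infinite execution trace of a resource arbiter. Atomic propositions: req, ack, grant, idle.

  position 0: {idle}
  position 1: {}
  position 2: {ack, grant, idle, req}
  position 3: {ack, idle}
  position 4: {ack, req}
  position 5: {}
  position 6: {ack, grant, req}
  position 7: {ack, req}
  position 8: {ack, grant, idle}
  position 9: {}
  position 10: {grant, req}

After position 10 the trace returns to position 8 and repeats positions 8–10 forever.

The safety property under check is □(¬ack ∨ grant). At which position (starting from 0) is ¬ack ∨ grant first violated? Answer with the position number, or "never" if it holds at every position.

3

Check ¬ack ∨ grant at each position in order: 0 ✓, 1 ✓, 2 ✓.
At position 3 the labels are {ack, idle}, so ¬ack ∨ grant is false there. This is the first violation.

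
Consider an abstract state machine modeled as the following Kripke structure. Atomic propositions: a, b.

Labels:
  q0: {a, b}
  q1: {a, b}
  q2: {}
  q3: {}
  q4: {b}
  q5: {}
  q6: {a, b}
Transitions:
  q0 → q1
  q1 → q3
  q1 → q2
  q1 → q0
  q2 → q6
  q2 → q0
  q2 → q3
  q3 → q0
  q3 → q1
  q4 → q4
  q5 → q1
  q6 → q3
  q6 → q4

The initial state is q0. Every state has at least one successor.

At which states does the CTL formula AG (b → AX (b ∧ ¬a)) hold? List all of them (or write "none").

{q4}

States satisfying b → AX (b ∧ ¬a): {q2, q3, q4, q5}.
States satisfying AG (b → AX (b ∧ ¬a)): {q4}.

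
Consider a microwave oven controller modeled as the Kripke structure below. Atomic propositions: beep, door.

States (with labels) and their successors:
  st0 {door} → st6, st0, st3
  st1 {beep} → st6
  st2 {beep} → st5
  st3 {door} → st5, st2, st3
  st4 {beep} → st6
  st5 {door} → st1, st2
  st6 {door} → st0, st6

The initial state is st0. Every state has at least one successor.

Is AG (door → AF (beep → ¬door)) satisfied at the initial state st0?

Satisfied

States satisfying door → AF (beep → ¬door): {st0, st1, st2, st3, st4, st5, st6}.
States satisfying AG (door → AF (beep → ¬door)): {st0, st1, st2, st3, st4, st5, st6}.
Every state reachable from st0 satisfies door → AF (beep → ¬door).
st0 ∈ Sat(AG (door → AF (beep → ¬door))).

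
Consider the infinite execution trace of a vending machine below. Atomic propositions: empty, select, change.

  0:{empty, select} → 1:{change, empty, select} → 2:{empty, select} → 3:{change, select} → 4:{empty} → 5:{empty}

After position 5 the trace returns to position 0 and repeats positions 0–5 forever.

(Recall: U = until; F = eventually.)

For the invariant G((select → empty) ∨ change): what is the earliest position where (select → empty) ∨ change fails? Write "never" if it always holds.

(select → empty) ∨ change holds at every position 0..5, and those are all the positions the trace ever visits, so the invariant G((select → empty) ∨ change) is never violated.

never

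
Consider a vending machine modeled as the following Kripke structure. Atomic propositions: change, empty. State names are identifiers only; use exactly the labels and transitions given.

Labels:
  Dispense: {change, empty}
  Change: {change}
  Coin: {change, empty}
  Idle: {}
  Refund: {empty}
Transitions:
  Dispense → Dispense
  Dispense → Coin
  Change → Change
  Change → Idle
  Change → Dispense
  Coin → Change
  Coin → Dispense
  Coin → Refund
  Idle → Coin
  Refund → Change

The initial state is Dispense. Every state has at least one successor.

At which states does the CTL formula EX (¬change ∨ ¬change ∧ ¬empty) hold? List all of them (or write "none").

{Change, Coin}

States satisfying ¬change ∨ ¬change ∧ ¬empty: {Idle, Refund}.
States satisfying EX (¬change ∨ ¬change ∧ ¬empty): {Change, Coin}.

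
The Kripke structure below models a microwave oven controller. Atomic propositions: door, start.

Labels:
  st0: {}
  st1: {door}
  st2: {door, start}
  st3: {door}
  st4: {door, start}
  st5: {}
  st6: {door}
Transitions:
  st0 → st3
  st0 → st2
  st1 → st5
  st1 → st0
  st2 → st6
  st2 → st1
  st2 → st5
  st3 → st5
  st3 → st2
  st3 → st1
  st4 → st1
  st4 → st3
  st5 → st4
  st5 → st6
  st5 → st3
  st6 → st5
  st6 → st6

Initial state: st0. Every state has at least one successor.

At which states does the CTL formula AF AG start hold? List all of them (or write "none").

States satisfying AG start: ∅.
States satisfying AF AG start: ∅.

none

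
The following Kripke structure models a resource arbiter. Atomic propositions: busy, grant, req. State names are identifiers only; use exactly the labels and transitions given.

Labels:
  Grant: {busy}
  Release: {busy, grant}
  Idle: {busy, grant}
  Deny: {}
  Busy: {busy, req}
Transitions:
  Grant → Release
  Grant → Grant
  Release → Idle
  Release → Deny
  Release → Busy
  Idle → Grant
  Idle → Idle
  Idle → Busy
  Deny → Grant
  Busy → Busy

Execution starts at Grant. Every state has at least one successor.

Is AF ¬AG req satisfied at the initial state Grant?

States satisfying ¬AG req: {Grant, Release, Idle, Deny}.
States satisfying AF ¬AG req: {Grant, Release, Idle, Deny}.
Grant ∈ Sat(AF ¬AG req).

Holds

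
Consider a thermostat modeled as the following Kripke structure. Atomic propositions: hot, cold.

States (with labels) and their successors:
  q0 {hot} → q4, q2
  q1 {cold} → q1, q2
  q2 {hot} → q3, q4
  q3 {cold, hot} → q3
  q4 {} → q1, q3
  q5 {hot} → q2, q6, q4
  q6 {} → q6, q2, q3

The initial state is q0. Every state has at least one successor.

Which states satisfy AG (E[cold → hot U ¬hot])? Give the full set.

none

States satisfying E[cold → hot U ¬hot]: {q0, q1, q2, q4, q5, q6}.
States satisfying AG (E[cold → hot U ¬hot]): ∅.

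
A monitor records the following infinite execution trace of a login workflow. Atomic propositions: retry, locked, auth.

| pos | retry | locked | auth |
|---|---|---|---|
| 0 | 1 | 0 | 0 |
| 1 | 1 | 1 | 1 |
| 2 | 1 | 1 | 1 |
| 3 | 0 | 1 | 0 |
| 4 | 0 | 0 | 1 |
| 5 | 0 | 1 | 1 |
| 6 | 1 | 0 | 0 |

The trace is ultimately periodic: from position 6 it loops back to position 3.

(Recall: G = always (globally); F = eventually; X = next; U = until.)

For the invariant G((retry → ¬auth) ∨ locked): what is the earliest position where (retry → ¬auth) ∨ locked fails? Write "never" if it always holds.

never

(retry → ¬auth) ∨ locked holds at every position 0..6, and those are all the positions the trace ever visits, so the invariant G((retry → ¬auth) ∨ locked) is never violated.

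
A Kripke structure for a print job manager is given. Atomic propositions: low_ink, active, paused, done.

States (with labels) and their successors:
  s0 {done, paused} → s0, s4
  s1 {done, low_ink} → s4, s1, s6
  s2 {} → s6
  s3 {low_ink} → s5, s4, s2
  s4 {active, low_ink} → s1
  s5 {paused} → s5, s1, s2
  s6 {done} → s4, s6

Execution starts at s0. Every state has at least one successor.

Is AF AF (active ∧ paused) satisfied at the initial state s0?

States satisfying AF (active ∧ paused): ∅.
States satisfying AF AF (active ∧ paused): ∅.
There is a path from s0 along which AF (active ∧ paused) never holds.
s0 ∉ Sat(AF AF (active ∧ paused)).

Does not hold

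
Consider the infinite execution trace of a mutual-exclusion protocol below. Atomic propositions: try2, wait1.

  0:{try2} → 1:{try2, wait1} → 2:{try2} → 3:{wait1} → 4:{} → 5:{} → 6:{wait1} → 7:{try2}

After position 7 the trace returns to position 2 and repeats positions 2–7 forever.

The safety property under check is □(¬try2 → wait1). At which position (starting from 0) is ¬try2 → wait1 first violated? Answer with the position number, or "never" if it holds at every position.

4

Check ¬try2 → wait1 at each position in order: 0 ✓, 1 ✓, 2 ✓, 3 ✓.
At position 4 the labels are {}, so ¬try2 → wait1 is false there. This is the first violation.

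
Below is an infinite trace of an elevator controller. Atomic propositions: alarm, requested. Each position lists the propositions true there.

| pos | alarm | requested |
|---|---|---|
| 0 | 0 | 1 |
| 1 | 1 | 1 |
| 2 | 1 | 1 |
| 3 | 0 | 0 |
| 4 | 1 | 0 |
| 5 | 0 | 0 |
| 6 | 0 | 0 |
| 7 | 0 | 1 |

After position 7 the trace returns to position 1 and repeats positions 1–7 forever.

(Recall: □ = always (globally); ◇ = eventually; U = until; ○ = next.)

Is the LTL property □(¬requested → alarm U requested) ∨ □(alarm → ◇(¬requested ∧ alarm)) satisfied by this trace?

Yes

¬requested → alarm U requested must hold at every position from 0 onward. It fails at position 3, so □(¬requested → alarm U requested) is false.
Positions where ¬requested holds: 3, 4, 5, 6.
Check alarm U requested at each: 3→fails, 4→fails, 5→fails, 6→fails.
alarm → ◇(¬requested ∧ alarm) holds at every position 0..7, and those are all positions ever visited, so □(alarm → ◇(¬requested ∧ alarm)) holds.
Positions where alarm holds: 1, 2, 4.
Check ◇(¬requested ∧ alarm) at each: 1→ok, 2→ok, 4→ok.
At position 0: □(¬requested → alarm U requested) is false; □(alarm → ◇(¬requested ∧ alarm)) is true; so □(¬requested → alarm U requested) ∨ □(alarm → ◇(¬requested ∧ alarm)) is true.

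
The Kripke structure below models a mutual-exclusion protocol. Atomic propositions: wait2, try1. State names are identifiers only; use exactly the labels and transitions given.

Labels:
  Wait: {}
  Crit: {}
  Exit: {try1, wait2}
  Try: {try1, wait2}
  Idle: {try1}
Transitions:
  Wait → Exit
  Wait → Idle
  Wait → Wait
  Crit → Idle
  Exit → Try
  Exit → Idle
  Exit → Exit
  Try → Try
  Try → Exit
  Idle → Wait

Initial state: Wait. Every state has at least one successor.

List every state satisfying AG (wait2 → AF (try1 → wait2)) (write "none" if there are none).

States satisfying wait2 → AF (try1 → wait2): {Wait, Crit, Exit, Try, Idle}.
States satisfying AG (wait2 → AF (try1 → wait2)): {Wait, Crit, Exit, Try, Idle}.

{Wait, Crit, Exit, Try, Idle}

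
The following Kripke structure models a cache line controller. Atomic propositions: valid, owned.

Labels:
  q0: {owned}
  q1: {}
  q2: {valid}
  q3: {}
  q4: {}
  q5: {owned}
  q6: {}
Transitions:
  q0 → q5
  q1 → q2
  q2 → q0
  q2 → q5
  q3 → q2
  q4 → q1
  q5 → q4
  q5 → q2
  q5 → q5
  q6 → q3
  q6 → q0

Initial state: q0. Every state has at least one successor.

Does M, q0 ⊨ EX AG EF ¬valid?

Satisfied

States satisfying AG EF ¬valid: {q0, q1, q2, q3, q4, q5, q6}.
States satisfying EX AG EF ¬valid: {q0, q1, q2, q3, q4, q5, q6}.
q0 ∈ Sat(EX AG EF ¬valid).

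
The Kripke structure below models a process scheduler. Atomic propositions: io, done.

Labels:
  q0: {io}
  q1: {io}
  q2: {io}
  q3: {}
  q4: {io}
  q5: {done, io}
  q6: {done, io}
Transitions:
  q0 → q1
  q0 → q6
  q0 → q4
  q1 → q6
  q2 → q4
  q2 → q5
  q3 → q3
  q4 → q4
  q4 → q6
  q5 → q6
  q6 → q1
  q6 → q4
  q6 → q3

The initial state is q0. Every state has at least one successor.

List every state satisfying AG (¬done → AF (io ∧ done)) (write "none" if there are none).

States satisfying ¬done → AF (io ∧ done): {q1, q5, q6}.
States satisfying AG (¬done → AF (io ∧ done)): ∅.

none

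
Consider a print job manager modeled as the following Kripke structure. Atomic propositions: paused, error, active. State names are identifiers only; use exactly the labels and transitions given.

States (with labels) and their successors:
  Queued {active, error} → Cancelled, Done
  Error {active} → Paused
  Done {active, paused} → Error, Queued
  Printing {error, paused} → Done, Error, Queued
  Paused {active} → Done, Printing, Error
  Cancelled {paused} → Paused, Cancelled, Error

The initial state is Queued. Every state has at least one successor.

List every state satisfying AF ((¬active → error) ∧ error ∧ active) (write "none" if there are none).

{Queued}

States satisfying (¬active → error) ∧ error ∧ active: {Queued}.
States satisfying AF ((¬active → error) ∧ error ∧ active): {Queued}.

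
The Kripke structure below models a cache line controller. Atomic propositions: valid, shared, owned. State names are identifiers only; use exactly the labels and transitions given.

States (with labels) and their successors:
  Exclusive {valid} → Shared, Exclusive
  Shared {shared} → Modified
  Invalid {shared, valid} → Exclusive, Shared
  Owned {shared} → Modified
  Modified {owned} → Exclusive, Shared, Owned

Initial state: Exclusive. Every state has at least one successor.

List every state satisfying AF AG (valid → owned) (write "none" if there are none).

none

States satisfying AG (valid → owned): ∅.
States satisfying AF AG (valid → owned): ∅.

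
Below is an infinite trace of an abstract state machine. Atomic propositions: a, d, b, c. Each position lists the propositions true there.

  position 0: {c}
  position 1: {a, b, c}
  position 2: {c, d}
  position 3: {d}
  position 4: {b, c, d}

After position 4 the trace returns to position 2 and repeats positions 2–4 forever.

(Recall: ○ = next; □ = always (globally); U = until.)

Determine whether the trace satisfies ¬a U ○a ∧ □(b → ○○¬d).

Walking from position 0: ○a first holds at position 0, and ¬a holds at every earlier position along the way, so ¬a U ○a holds.
b → ○○¬d must hold at every position from 0 onward. It fails at position 1, so □(b → ○○¬d) is false.
Positions where b holds: 1, 4.
Check ○○¬d at each: 1→fails, 4→fails.
At position 0: ¬a U ○a is true; □(b → ○○¬d) is false; so ¬a U ○a ∧ □(b → ○○¬d) is false.

Does not hold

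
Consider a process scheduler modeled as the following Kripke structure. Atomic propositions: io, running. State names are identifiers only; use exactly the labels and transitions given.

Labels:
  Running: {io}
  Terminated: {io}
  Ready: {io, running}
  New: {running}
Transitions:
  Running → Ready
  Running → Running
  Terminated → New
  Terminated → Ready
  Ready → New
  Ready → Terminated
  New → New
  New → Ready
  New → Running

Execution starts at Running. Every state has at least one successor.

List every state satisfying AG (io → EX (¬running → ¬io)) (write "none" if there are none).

States satisfying io → EX (¬running → ¬io): {Running, Terminated, Ready, New}.
States satisfying AG (io → EX (¬running → ¬io)): {Running, Terminated, Ready, New}.

{Running, Terminated, Ready, New}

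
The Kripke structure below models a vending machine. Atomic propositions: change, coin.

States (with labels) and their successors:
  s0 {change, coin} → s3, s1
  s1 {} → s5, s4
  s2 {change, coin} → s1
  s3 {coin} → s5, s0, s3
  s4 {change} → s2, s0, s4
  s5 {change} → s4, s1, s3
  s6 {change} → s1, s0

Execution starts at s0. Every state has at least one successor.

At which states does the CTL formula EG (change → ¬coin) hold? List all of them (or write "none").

{s1, s3, s4, s5, s6}

States satisfying change → ¬coin: {s1, s3, s4, s5, s6}.
States satisfying EG (change → ¬coin): {s1, s3, s4, s5, s6}.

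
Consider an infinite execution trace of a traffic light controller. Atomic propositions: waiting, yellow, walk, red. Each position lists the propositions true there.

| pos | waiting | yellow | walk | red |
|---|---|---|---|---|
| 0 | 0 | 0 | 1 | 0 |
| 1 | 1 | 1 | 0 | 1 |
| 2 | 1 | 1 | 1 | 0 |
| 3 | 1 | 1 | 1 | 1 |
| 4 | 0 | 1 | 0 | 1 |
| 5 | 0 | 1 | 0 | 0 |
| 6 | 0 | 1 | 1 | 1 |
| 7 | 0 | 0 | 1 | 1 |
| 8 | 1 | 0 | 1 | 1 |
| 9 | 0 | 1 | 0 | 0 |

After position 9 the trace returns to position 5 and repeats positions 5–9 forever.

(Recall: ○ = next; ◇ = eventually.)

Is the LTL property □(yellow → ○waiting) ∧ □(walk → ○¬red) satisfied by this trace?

Does not hold

yellow → ○waiting must hold at every position from 0 onward. It fails at position 3, so □(yellow → ○waiting) is false.
Positions where yellow holds: 1, 2, 3, 4, 5, 6, 9.
Check ○waiting at each: 1→ok, 2→ok, 3→fails, 4→fails, 5→fails, 6→fails, 9→fails.
walk → ○¬red must hold at every position from 0 onward. It fails at position 0, so □(walk → ○¬red) is false.
Positions where walk holds: 0, 2, 3, 6, 7, 8.
Check ○¬red at each: 0→fails, 2→fails, 3→fails, 6→fails, 7→fails, 8→ok.
At position 0: □(yellow → ○waiting) is false; □(walk → ○¬red) is false; so □(yellow → ○waiting) ∧ □(walk → ○¬red) is false.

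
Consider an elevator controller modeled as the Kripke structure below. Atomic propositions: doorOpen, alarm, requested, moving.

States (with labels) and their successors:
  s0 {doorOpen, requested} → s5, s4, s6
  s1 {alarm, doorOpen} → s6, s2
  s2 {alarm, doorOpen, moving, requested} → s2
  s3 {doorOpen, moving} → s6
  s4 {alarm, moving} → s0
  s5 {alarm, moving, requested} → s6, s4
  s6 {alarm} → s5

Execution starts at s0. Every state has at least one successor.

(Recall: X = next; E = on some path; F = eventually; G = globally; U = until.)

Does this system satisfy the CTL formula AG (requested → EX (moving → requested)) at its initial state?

States satisfying requested → EX (moving → requested): {s0, s1, s2, s3, s4, s5, s6}.
States satisfying AG (requested → EX (moving → requested)): {s0, s1, s2, s3, s4, s5, s6}.
Every state reachable from s0 satisfies requested → EX (moving → requested).
s0 ∈ Sat(AG (requested → EX (moving → requested))).

Yes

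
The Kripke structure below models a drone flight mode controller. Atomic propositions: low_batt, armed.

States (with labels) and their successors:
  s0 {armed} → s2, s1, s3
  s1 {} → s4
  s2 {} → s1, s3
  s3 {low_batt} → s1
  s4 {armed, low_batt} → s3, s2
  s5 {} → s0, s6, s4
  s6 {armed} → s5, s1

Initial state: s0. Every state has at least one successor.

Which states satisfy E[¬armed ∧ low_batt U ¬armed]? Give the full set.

States satisfying ¬armed ∧ low_batt: {s3}.
States satisfying ¬armed: {s1, s2, s3, s5}.
States satisfying E[¬armed ∧ low_batt U ¬armed]: {s1, s2, s3, s5}.

{s1, s2, s3, s5}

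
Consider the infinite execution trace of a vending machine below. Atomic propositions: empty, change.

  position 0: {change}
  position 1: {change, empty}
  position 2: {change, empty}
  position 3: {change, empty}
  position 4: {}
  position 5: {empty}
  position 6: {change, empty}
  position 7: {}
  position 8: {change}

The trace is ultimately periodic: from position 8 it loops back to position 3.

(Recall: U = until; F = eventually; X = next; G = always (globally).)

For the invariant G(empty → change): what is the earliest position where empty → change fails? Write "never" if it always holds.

Check empty → change at each position in order: 0 ✓, 1 ✓, 2 ✓, 3 ✓, 4 ✓.
At position 5 the labels are {empty}, so empty → change is false there. This is the first violation.

5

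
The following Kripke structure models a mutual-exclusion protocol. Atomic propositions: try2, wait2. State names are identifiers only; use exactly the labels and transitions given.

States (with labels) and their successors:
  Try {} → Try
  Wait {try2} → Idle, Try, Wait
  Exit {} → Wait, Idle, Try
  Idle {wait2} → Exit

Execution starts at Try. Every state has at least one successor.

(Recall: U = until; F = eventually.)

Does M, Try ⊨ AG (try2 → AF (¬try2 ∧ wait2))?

States satisfying try2 → AF (¬try2 ∧ wait2): {Try, Exit, Idle}.
States satisfying AG (try2 → AF (¬try2 ∧ wait2)): {Try}.
Every state reachable from Try satisfies try2 → AF (¬try2 ∧ wait2).
Try ∈ Sat(AG (try2 → AF (¬try2 ∧ wait2))).

Satisfied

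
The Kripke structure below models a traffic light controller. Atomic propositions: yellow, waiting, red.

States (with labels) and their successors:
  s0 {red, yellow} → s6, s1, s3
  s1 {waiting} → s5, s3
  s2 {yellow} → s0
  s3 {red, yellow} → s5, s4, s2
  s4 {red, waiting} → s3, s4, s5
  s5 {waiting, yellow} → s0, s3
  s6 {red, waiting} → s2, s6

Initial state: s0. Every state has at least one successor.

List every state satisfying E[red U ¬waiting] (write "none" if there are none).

{s0, s2, s3, s4, s6}

States satisfying red: {s0, s3, s4, s6}.
States satisfying ¬waiting: {s0, s2, s3}.
States satisfying E[red U ¬waiting]: {s0, s2, s3, s4, s6}.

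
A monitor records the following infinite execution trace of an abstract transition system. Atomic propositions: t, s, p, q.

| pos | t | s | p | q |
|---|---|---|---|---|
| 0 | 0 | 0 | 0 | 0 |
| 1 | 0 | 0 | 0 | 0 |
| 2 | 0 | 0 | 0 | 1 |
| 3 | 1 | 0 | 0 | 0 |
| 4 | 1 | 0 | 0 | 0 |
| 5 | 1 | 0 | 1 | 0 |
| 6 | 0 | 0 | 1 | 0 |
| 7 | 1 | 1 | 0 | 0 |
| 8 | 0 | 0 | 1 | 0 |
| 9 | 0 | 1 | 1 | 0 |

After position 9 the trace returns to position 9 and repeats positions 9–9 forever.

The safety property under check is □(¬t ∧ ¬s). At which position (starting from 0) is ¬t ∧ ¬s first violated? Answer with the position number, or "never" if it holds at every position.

Check ¬t ∧ ¬s at each position in order: 0 ✓, 1 ✓, 2 ✓.
At position 3 the labels are {t}, so ¬t ∧ ¬s is false there. This is the first violation.

3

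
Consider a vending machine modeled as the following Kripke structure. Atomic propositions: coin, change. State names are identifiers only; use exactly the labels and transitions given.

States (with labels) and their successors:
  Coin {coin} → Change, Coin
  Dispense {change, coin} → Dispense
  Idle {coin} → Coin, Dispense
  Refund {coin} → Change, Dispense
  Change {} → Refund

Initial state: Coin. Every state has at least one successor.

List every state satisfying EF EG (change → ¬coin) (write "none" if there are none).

{Coin, Idle, Refund, Change}

States satisfying EG (change → ¬coin): {Coin, Idle, Refund, Change}.
States satisfying EF EG (change → ¬coin): {Coin, Idle, Refund, Change}.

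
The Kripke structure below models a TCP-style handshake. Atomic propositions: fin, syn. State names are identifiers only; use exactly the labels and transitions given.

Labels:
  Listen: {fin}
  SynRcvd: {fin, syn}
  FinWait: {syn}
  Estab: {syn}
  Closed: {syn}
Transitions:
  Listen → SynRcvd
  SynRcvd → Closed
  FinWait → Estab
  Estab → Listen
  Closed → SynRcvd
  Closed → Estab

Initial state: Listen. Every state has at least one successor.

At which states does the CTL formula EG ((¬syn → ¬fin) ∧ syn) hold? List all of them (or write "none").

{SynRcvd, Closed}

States satisfying (¬syn → ¬fin) ∧ syn: {SynRcvd, FinWait, Estab, Closed}.
States satisfying EG ((¬syn → ¬fin) ∧ syn): {SynRcvd, Closed}.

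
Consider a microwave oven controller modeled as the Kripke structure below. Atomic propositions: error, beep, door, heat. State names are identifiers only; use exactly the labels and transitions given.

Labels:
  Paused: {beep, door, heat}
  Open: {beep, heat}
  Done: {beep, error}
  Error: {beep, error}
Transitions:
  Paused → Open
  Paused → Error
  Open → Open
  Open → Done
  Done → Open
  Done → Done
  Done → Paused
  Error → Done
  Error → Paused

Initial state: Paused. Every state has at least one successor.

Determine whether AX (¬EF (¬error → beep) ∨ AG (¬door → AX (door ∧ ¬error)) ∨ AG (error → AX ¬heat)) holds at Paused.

No

States satisfying AX (¬EF (¬error → beep) ∨ AG (¬door → AX (door ∧ ¬error)) ∨ AG (error → AX ¬heat)): ∅.
Paused ∉ Sat(AX (¬EF (¬error → beep) ∨ AG (¬door → AX (door ∧ ¬error)) ∨ AG (error → AX ¬heat))).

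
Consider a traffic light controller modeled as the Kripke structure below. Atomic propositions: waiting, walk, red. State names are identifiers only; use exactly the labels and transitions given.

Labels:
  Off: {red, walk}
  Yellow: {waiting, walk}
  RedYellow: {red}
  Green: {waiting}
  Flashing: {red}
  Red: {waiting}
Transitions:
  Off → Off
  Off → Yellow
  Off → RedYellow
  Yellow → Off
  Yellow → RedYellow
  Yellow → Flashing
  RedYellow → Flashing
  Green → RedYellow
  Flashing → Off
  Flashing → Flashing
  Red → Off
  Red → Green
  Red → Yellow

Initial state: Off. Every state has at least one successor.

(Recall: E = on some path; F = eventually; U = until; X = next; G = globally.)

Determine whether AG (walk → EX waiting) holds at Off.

Does not hold

States satisfying walk → EX waiting: {Off, RedYellow, Green, Flashing, Red}.
States satisfying AG (walk → EX waiting): ∅.
Yellow is reachable from Off and violates walk → EX waiting, so AG fails at Off.
Off ∉ Sat(AG (walk → EX waiting)).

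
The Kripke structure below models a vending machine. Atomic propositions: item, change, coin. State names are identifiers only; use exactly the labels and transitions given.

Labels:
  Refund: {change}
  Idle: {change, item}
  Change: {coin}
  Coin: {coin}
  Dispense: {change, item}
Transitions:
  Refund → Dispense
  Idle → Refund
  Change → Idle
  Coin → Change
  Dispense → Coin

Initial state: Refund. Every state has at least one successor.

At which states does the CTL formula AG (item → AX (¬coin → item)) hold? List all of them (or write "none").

States satisfying item → AX (¬coin → item): {Refund, Change, Coin, Dispense}.
States satisfying AG (item → AX (¬coin → item)): ∅.

none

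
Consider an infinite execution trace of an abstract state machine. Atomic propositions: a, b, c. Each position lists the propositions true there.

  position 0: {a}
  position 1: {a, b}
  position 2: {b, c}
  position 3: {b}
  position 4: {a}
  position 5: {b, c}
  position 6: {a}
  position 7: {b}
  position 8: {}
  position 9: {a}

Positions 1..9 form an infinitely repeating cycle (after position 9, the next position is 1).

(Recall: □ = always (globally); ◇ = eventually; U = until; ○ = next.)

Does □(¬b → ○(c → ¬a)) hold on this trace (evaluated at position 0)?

Satisfied

¬b → ○(c → ¬a) holds at every position 0..9, and those are all positions ever visited, so □(¬b → ○(c → ¬a)) holds.
Positions where ¬b holds: 0, 4, 6, 8, 9.
Check ○(c → ¬a) at each: 0→ok, 4→ok, 6→ok, 8→ok, 9→ok.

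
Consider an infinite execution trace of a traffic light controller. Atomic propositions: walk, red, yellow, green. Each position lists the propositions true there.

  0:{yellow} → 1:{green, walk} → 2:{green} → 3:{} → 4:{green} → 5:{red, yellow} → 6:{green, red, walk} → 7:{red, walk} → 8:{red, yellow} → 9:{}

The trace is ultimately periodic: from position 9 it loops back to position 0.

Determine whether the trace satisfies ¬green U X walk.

Satisfied

Walking from position 0: X walk first holds at position 0, and ¬green holds at every earlier position along the way, so ¬green U X walk holds.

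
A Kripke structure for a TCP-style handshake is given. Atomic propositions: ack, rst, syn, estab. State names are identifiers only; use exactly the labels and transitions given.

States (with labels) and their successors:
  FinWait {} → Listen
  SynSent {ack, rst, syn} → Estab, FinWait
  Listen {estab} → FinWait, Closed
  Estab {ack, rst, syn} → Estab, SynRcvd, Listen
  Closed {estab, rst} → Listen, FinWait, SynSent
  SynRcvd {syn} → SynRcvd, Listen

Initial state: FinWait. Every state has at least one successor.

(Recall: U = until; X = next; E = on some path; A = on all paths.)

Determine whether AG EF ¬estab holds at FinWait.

Holds

States satisfying EF ¬estab: {FinWait, SynSent, Listen, Estab, Closed, SynRcvd}.
States satisfying AG EF ¬estab: {FinWait, SynSent, Listen, Estab, Closed, SynRcvd}.
Every state reachable from FinWait satisfies EF ¬estab.
FinWait ∈ Sat(AG EF ¬estab).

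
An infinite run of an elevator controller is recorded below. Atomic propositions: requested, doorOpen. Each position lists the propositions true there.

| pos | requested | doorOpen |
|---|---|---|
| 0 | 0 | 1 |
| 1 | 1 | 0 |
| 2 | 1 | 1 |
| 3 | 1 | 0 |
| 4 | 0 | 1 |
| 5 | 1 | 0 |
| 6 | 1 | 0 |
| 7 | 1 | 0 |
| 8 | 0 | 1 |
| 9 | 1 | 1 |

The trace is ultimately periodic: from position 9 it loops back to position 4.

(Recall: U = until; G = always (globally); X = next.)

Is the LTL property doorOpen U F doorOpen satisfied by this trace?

Yes

Walking from position 0: F doorOpen first holds at position 0, and doorOpen holds at every earlier position along the way, so doorOpen U F doorOpen holds.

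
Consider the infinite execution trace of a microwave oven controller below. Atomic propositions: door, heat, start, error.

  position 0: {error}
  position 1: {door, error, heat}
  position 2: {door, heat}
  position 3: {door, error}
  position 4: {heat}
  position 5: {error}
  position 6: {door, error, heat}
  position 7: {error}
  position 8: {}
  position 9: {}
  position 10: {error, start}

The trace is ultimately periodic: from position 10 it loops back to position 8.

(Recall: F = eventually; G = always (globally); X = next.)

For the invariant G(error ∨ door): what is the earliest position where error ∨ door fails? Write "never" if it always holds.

Check error ∨ door at each position in order: 0 ✓, 1 ✓, 2 ✓, 3 ✓.
At position 4 the labels are {heat}, so error ∨ door is false there. This is the first violation.

4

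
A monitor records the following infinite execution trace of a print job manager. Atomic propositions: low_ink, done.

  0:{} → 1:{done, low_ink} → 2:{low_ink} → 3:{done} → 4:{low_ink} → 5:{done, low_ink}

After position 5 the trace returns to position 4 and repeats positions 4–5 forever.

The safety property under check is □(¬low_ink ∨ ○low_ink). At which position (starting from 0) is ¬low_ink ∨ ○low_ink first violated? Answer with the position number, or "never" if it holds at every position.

2

Check ¬low_ink ∨ ○low_ink at each position in order: 0 ✓, 1 ✓.
At position 2 the labels are {low_ink} and the next position 3 has {done}, so ¬low_ink ∨ ○low_ink is false there. This is the first violation.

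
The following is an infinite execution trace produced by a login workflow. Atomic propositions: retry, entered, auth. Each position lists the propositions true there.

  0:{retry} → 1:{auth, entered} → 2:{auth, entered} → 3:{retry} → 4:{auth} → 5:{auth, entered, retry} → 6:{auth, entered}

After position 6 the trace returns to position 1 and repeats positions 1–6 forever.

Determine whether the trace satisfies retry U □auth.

No

Walking from position 0: at position 1, □auth has not yet held and retry fails, so retry U □auth is false.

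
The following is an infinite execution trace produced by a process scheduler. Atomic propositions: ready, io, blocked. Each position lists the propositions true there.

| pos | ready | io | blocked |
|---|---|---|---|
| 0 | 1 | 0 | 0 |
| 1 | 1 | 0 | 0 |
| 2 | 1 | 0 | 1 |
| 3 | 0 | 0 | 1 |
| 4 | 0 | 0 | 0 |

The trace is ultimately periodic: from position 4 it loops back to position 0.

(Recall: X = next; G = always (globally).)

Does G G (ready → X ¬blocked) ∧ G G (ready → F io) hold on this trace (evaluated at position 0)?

G (ready → X ¬blocked) must hold at every position from 0 onward. It fails at position 0, so G G (ready → X ¬blocked) is false.
G (ready → F io) must hold at every position from 0 onward. It fails at position 0, so G G (ready → F io) is false.
At position 0: G G (ready → X ¬blocked) is false; G G (ready → F io) is false; so G G (ready → X ¬blocked) ∧ G G (ready → F io) is false.

Does not hold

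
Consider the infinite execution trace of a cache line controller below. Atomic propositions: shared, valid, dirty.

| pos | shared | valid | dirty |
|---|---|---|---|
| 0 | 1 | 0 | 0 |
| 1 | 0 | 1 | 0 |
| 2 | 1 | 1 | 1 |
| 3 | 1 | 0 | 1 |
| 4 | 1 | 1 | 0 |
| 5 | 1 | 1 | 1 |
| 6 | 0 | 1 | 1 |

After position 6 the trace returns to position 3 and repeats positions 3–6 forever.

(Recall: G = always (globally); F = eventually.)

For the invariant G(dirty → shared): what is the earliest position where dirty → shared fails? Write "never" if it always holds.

Check dirty → shared at each position in order: 0 ✓, 1 ✓, 2 ✓, 3 ✓, 4 ✓, 5 ✓.
At position 6 the labels are {dirty, valid}, so dirty → shared is false there. This is the first violation.

6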